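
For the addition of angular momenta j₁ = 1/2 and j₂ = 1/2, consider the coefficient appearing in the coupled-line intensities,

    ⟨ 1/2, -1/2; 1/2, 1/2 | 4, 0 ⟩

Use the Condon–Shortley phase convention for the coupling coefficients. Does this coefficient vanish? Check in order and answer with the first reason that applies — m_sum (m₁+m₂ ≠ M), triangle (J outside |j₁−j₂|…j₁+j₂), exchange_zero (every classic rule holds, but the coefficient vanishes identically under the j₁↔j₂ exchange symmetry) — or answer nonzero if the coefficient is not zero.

triangle

m-sum: m₁+m₂ = -1/2+1/2 = 0, M = 0  ✓
triangle: need |j₁−j₂| ≤ J ≤ j₁+j₂, i.e. J ∈ [0, 1]; J = 4 is outside ✗ ⇒ coefficient is 0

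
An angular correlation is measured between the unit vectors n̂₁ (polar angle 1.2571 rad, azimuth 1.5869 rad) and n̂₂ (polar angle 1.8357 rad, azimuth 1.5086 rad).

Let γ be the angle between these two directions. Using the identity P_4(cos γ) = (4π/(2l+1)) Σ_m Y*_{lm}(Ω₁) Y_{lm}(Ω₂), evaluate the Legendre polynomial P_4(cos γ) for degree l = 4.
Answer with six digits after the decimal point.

Expand P_4 via completeness: Σ_{m} conj(Y_{4,m}) at Ω₁ times Y_{4,m} at Ω₂ —
  m=-4: (+0.361518+0.023319i) × (+0.372122+0.094537i) = +0.132324+0.042854i  (running Σ = +0.132324+0.042854i)
  m=-3: (+0.016053-0.332018i) × (+0.054650-0.289483i) = -0.095236-0.022792i  (running Σ = +0.037088+0.020063i)
  m=-2: (+0.100877+0.003250i) × (+0.160827+0.020110i) = +0.016158+0.002551i  (running Σ = +0.053246+0.022614i)
  m=-1: (+0.005218-0.323982i) × (+0.018725-0.300682i) = -0.097318-0.007636i  (running Σ = -0.044071+0.014978i)
  m=0: (+0.048741-0.000000i) × (+0.117213+0.000000i) = +0.005713+0.000000i  (running Σ = -0.038358+0.014978i)
  m=1: (-0.005218-0.323982i) × (-0.018725-0.300682i) = -0.097318+0.007636i  (running Σ = -0.135676+0.022614i)
  m=2: (+0.100877-0.003250i) × (+0.160827-0.020110i) = +0.016158-0.002551i  (running Σ = -0.119517+0.020063i)
  m=3: (-0.016053-0.332018i) × (-0.054650-0.289483i) = -0.095236+0.022792i  (running Σ = -0.214754+0.042854i)
  m=4: (+0.361518-0.023319i) × (+0.372122-0.094537i) = +0.132324-0.042854i  (running Σ = -0.082429-0.000000i)
Σ over m = -0.082429-0.000000i; ×(4π/9) → -0.115093-0.000000i. Real part: -0.115093

-0.115093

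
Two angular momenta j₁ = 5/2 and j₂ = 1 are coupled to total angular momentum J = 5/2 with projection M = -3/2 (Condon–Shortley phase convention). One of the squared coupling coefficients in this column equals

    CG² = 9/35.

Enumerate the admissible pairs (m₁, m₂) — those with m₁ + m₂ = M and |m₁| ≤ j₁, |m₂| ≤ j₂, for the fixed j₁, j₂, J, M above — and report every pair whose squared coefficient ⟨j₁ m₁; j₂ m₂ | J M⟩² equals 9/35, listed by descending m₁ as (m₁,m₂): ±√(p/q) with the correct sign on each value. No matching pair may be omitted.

(-3/2,0): −√(9/35)

Admissible pairs with m₁+m₂ = M = -3/2: (-5/2,1), (-3/2,0), (-1/2,-1)
  (m₁,m₂)=(-1/2,-1): CG² = 16/35, CG = +√(16/35)
  (m₁,m₂)=(-3/2,0): CG² = 9/35, CG = −√(9/35)   ← matches the target
  (m₁,m₂)=(-5/2,1): CG² = 2/7, CG = −√(2/7)
Pairs with CG² = 9/35: (-3/2,0): −√(9/35)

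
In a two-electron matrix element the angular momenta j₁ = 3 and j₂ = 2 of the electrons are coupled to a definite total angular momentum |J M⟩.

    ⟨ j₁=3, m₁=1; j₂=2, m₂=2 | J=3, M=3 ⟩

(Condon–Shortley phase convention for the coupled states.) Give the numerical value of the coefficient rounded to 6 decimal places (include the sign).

+√(1/6) = +0.408248

triangle: 2!*4!*2!/9! = 96/362880
(j±m)!: 4!*2!*4!*0!*6!*0! = 829440
prefactor² = (2J+1)*Δ*N² = 1536
  k=2: +1/(2!*0!*0!*2!*4!*0!) = 1/96
Σ = 1/96  ⇒  CG² = 1536*(1/96)² = 1/6
CG = +√(1/6) = +0.408248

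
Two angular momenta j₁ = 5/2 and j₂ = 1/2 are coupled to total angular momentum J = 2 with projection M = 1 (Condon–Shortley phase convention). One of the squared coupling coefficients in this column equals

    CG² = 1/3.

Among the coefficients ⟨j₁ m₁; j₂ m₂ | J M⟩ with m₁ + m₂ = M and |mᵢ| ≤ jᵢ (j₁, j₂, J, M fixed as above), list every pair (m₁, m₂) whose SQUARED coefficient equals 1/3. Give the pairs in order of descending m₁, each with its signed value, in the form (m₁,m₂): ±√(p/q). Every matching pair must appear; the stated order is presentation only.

Admissible pairs with m₁+m₂ = M = 1: (1/2,1/2), (3/2,-1/2)
  (m₁,m₂)=(3/2,-1/2): CG² = 2/3, CG = +√(2/3)
  (m₁,m₂)=(1/2,1/2): CG² = 1/3, CG = −√(1/3)   ← matches the target
Pairs with CG² = 1/3: (1/2,1/2): −√(1/3)

(1/2,1/2): −√(1/3)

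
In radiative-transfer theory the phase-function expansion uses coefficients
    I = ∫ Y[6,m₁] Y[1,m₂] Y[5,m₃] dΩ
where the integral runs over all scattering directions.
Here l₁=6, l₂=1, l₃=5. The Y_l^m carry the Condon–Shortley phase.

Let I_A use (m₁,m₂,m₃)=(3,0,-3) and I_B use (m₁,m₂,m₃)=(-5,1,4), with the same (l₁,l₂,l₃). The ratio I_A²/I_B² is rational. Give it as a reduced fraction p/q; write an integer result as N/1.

l's match ⇒ only the (l;m) 3-j factors differ between A and B.
A: triangle coeff Δ(6,1,5) = 1/858; Σ_t [1,1]: t=1:−1/80640 = -1/80640; (3j)²=9/286 [(6 1 5; 3 0 -3)], sign=-1
B: triangle coeff Δ(6,1,5) = 1/858; Σ_t [2,2]: t=2:+1/725760 = 1/725760; (3j)²=5/78 [(6 1 5; -5 1 4)], sign=-1
I_A²/I_B² = (9/286)/(5/78) = 27/55

27/55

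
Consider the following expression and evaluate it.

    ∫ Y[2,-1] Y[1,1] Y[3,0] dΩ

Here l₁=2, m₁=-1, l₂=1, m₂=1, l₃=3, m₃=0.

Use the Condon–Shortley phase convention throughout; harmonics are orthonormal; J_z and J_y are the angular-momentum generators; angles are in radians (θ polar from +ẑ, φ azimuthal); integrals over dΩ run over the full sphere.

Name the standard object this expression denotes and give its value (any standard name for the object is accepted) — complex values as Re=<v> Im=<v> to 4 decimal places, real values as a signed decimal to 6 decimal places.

Gaunt coefficient, +0.143048

This is a Gaunt coefficient — the integral of a triple product of spherical harmonics over the sphere.
Checks pass: Σm=0; 6 even; l₃=3∈[1,3].
(2·2+1)(2·1+1)(2·3+1) = 105
Δ: 0! 4! 2! / 7! → 1/105
sum: t=0:+1/4 = 1/4
3j²(2 1 3; 0 0 0) = Δ·Π!·Σ² = 3/35  (sign -1)
sum: t=0:+1/12 = 1/12
3j²(2 1 3; -1 1 0) = Δ·Π!·Σ² = 1/35  (sign -1)
combine: 4πI² = 105·3/35·1/35 = 9/35
take √, sign +1: I = 0.14304817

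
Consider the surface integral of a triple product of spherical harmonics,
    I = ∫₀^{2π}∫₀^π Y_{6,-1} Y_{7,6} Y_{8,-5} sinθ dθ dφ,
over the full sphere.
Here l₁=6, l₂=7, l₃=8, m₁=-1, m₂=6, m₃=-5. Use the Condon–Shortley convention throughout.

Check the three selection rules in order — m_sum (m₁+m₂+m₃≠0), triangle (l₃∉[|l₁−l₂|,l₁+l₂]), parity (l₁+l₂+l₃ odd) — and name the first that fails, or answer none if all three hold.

parity

m₁+m₂+m₃ = -1 + 6 − 5 = 0  ✓
triangle: |6−7|=1 ≤ l₃=8 ≤ 6+7=13  ✓
parity: l₁+l₂+l₃ = 21 is odd  ✗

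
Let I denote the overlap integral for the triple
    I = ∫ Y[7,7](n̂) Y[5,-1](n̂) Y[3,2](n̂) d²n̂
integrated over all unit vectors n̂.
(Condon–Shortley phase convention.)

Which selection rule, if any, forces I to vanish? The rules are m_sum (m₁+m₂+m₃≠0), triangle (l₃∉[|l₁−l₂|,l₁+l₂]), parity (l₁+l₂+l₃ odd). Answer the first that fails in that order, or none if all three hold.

m_sum

Σmᵢ = 8  ✗
l₃∈[|l₁−l₂|,l₁+l₂]=[2,12], have l₃=3
Σlᵢ = 15 ⇒ odd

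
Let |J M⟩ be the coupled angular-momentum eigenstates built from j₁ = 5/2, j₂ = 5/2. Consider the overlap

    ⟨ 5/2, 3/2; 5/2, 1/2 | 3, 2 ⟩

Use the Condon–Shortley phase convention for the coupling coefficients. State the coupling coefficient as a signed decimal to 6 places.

triangle: 2!*3!*3!/9! = 72/362880
(j±m)!: 4!*1!*3!*2!*5!*1! = 34560
prefactor² = (2J+1)*Δ*N² = 48
  k=0: +1/(0!*2!*1!*3!*2!*0!) = 1/24
  k=1: −1/(1!*1!*0!*2!*3!*1!) = -1/12
Σ = -1/24  ⇒  CG² = 48*(-1/24)² = 1/12
CG = −√(1/12) = -0.288675

−√(1/12) = -0.288675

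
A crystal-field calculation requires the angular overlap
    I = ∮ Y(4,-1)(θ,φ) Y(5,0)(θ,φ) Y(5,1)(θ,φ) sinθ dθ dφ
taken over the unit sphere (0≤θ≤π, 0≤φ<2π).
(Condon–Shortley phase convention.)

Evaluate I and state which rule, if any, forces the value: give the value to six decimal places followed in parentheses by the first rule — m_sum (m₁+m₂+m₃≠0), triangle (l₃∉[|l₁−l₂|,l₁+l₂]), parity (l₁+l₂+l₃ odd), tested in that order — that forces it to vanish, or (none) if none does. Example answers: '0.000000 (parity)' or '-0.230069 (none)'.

-0.053153 (none)

Rules hold: Σm=0, L=14 even, 1≤5≤9.
N = 9·11·11 = 1089
Δ = 4!·4!·6!/15! = 1/3153150
Racah Σ t=0..4: t=0:+1/69120 t=1:−1/1728 t=2:+1/576 t=3:−1/1728 t=4:+1/69120 = 7/11520
⇒ 3j(4 5 5; 0 0 0)² = 2/143, sgn -1
Racah Σ t=1..4: t=1:−1/6912 t=2:+1/864 t=3:−1/1152 t=4:+1/17280 = 7/34560
⇒ 3j(4 5 5; -1 0 1)² = 1/429, sgn +1
4πI² = N·(3j₀)²·(3jₘ)² = 6/169
I = -1·√(0.035503/4π) = -0.05315295
No selection rule forces the value: the integral is nonzero (none).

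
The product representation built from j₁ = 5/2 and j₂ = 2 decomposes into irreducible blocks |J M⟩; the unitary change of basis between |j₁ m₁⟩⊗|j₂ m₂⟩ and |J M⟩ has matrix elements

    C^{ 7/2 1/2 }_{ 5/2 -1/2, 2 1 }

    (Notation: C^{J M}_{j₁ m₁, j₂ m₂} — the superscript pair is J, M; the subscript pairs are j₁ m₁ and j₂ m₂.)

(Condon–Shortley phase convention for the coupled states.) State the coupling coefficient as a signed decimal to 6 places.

triangle: 1!×4!×3!/9! = 144/362880
(j±m)!: 2!×3!×3!×1!×4!×3! = 10368
prefactor² = (2J+1)×Δ×N² = 1152/35
  k=0: +1/(0!×1!×3!×3!×1!×0!) = 1/36
  k=1: −1/(1!×0!×2!×2!×2!×1!) = -1/8
Σ = -7/72  ⇒  CG² = 1152/35×(-7/72)² = 14/45
CG = −√(14/45) = -0.557773

−√(14/45) ≈ -0.557773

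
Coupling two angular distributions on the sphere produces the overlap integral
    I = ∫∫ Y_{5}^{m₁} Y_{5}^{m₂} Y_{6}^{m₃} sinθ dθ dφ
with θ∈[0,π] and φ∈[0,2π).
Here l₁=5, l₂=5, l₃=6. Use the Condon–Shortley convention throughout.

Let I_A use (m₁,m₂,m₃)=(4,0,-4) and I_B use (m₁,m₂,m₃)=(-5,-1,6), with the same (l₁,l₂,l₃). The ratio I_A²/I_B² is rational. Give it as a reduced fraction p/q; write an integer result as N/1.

Same 5,5,6: normalisation and zero-m 3j drop out of the ratio.
A: Δ: 4! 6! 6! / 17! → 1/28588560; sum: t=0:+1/345600 t=1:−1/207360 = -1/518400; 3j²(5 5 6; 4 0 -4) = Δ·Π!·Σ² = 12/2431  (sign -1)
B: Δ: 4! 6! 6! / 17! → 1/28588560; sum: t=4:+1/12441600 = 1/12441600; 3j²(5 5 6; -5 -1 6) = Δ·Π!·Σ² = 3/442  (sign +1)
I_A²/I_B² = (12/2431)/(3/442) = 8/11

8/11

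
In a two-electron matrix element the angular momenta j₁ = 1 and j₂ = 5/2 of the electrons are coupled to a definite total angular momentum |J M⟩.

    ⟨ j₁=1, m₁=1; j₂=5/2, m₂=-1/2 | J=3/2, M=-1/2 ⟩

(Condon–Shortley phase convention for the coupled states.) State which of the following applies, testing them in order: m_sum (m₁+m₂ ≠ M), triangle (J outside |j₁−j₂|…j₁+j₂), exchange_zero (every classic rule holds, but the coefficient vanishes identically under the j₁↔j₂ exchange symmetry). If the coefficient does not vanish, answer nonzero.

m_sum

m-sum: m₁+m₂ = 1+(-1/2) = 1/2, M = -1/2  ✗ ⇒ coefficient is 0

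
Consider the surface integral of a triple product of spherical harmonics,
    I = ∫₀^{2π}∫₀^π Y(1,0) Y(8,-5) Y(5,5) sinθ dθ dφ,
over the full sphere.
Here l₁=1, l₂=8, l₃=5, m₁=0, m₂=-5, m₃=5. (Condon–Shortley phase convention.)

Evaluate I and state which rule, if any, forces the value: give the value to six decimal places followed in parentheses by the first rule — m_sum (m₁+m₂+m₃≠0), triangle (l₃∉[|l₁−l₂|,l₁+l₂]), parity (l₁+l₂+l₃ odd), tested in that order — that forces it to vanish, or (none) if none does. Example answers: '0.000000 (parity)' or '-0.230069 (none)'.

triangle: need 7≤l₃≤9, have 5; I=0

0.000000 (triangle)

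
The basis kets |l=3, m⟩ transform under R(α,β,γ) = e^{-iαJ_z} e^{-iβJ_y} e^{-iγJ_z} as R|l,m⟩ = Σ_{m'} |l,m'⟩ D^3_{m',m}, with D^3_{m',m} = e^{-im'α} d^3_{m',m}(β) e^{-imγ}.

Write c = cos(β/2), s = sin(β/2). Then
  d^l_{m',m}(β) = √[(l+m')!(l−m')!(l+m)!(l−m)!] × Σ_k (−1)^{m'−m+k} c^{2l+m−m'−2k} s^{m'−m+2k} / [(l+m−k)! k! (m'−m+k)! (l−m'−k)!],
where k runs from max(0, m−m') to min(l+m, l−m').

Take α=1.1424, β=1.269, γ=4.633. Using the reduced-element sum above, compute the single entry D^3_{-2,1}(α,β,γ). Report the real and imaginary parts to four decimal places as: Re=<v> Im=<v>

Re=-0.3519 Im=-0.3576

Split into d^3_{-2,1}(β=1.2690) × two z-phases.
Half-angle: c=0.805368, s=0.592775. N=√(1·120·24·2)=75.894664
k∈{3,4} keeps every argument non-negative
  k=3: (−1)^0·75.8947/(12)·0.8054^3·0.5928^3 = +0.688150
  k=4: (−1)^1·75.8947/(24)·0.8054^1·0.5928^5 = -0.186399
d^3_{-2,1}(1.2690) = +0.688150 -0.186399 = +0.501751
D = (-0.654865+0.755746i)·(+0.501751)·(-0.079306+0.996850i) = -0.351944-0.357616i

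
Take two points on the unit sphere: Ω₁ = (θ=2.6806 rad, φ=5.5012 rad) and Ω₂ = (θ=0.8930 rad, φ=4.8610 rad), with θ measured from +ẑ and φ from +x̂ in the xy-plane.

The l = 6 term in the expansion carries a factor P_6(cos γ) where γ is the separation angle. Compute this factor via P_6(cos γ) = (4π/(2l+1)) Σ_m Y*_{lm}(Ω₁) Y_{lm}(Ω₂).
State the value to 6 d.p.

Term-by-term m-sum for l=6 (normalisation 4π/13 = 0.966644):
  term(m=-6) = -0.00031 - 0.00026j   from Y*(Ω₁)=-0.00008 + 0.00374j, Y(Ω₂)=-0.06779 + 0.08397j
  term(m=-5) = 0.00784 + 0.00047j   from Y*(Ω₁)=0.01877 - 0.01814j, Y(Ω₂)=0.20361 + 0.22162j
  term(m=-4) = -0.03991 + 0.02620j   from Y*(Ω₁)=-0.10928 - 0.00149j, Y(Ω₂)=0.36190 - 0.24465j
  term(m=-3) = 0.02623 - 0.07189j   from Y*(Ω₁)=0.20928 + 0.21361j, Y(Ω₂)=-0.11035 - 0.23089j
  term(m=-2) = -0.02772 - 0.09277j   from Y*(Ω₁)=0.00343 - 0.50230j, Y(Ω₂)=0.18431 - 0.05645j
  term(m=-1) = 0.09731 + 0.07248j   from Y*(Ω₁)=-0.25253 + 0.25081j, Y(Ω₂)=-0.05048 - 0.33716j
  term(m=+0) = -0.02783 + 0.00000j   from Y*(Ω₁)=-0.26906 + 0.00000j, Y(Ω₂)=0.10342 + 0.00000j
  term(m=+1) = 0.09731 - 0.07248j   from Y*(Ω₁)=0.25253 + 0.25081j, Y(Ω₂)=0.05048 - 0.33716j
  term(m=+2) = -0.02772 + 0.09277j   from Y*(Ω₁)=0.00343 + 0.50230j, Y(Ω₂)=0.18431 + 0.05645j
  term(m=+3) = 0.02623 + 0.07189j   from Y*(Ω₁)=-0.20928 + 0.21361j, Y(Ω₂)=0.11035 - 0.23089j
  term(m=+4) = -0.03991 - 0.02620j   from Y*(Ω₁)=-0.10928 + 0.00149j, Y(Ω₂)=0.36190 + 0.24465j
  term(m=+5) = 0.00784 - 0.00047j   from Y*(Ω₁)=-0.01877 - 0.01814j, Y(Ω₂)=-0.20361 + 0.22162j
  term(m=+6) = -0.00031 + 0.00026j   from Y*(Ω₁)=-0.00008 - 0.00374j, Y(Ω₂)=-0.06779 - 0.08397j
Accumulated sum 0.09904 - 0.00000j; after 4π/(2l+1) scaling, 0.09573 - 0.00000j ⇒ P_6 = 0.095735

0.095735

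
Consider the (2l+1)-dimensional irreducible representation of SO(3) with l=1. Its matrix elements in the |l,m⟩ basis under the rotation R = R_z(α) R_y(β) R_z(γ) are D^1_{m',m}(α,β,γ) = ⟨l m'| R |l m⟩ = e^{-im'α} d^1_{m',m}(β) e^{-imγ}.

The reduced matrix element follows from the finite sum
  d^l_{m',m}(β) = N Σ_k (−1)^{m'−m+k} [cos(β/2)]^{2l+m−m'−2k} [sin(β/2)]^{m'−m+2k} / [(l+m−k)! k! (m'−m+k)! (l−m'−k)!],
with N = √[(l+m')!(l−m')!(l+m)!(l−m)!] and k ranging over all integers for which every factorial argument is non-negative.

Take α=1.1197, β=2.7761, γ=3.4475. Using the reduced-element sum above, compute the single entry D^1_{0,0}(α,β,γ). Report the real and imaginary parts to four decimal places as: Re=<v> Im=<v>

Split into d^1_{0,0}(β=2.7761) × two z-phases.
c=cos(2.776100/2)=0.181731, s=sin(2.776100/2)=0.983348; N=√[1·1·1·1]=1.000000
Admissible k: 0..1 (factorial args all ≥0)
  k=0: (−1)^0·1.0000/(1)·0.1817^2·0.9833^0 = +0.033026
  k=1: (−1)^1·1.0000/(1)·0.1817^0·0.9833^2 = -0.966974
d^1_{0,0}(2.7761) = +0.033026 -0.966974 = -0.933948
Phases: e^{-i·(0)·1.1197}=+1.000000+0.000000i, e^{-i·(0)·3.4475}=+1.000000+0.000000i ⇒ D=-0.933948+0.000000i

Re=-0.9339 Im=0.0000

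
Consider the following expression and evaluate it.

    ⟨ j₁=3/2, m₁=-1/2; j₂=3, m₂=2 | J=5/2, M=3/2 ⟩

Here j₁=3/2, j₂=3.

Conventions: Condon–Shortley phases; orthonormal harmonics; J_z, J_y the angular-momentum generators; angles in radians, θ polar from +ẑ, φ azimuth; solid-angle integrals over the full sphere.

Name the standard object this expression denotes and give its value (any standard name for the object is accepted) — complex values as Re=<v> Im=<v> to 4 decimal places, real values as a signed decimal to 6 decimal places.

This is a Clebsch–Gordan (vector-coupling) coefficient.
triangle: 2!*1!*4!/8! = 48/40320
(j±m)!: 1!*2!*5!*1!*4!*1! = 5760
prefactor² = (2J+1)*Δ*N² = 288/7
  k=1: −1/(1!*1!*1!*4!*0!*0!) = -1/24
  k=2: +1/(2!*0!*0!*3!*1!*1!) = 1/12
Σ = 1/24  ⇒  CG² = 288/7*(1/24)² = 1/14
CG = +√(1/14) = +0.267261

Clebsch–Gordan coefficient, +√(1/14) ≈ +0.267261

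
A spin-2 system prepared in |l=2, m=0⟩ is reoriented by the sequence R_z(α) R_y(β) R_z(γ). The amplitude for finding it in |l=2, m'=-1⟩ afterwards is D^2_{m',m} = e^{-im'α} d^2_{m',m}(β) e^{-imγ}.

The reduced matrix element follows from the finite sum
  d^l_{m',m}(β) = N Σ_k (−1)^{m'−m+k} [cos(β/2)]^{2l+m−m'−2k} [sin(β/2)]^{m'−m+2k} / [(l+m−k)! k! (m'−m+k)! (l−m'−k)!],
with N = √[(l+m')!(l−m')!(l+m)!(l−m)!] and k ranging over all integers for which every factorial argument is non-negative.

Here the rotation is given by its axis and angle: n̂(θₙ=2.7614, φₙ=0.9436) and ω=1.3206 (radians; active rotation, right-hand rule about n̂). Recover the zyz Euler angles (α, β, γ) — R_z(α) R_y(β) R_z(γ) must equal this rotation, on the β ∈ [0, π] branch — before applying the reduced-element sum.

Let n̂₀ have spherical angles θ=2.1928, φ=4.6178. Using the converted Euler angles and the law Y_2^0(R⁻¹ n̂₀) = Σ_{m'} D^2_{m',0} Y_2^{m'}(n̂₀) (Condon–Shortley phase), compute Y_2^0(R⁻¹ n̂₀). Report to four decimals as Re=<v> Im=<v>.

Axis–angle → zyz. n̂ = (sinθₙcosφₙ, sinθₙsinφₙ, cosθₙ) = (+0.217790, +0.300470, -0.928593), ω = 1.3206.
R = I cosω + sinω [n̂]ₓ + (1−cosω) n̂n̂ᵀ gives
  R = [+0.283283, +0.948917, +0.138950; -0.850443, +0.315523, -0.420941; -0.443280, +0.001076, +0.896383]
β = atan2(√(R₁₃²+R₂₃²), R₃₃) = 0.459256; α = atan2(R₂₃, R₁₃) mod 2π = 5.031221; γ = atan2(R₃₂, −R₃₁) mod 2π = 0.002428
Need the full column D^2_{m',0} for m'=−2..2 at α=5.0312, β=0.4593, γ=0.0024.
cos(β/2)=0.973751, sin(β/2)=0.227615
d^2_{-2,0}: single k=2 term ⇒ +0.120330;  D = -0.096684-0.071635i
d^2_{-1,0}: k∈[1..2] ⇒ +0.514779 -0.028127 = +0.486652;  D = +0.152545-0.462126i
d^2_{0,0}: k∈[0..2] ⇒ +0.899067 -0.196498 +0.002684 = +0.705253;  D = +0.705253+0.000000i
d^2_{1,0}: k∈[0..1] ⇒ -0.514779 +0.028127 = -0.486652;  D = -0.152545-0.462126i
d^2_{2,0}: single k=0 term ⇒ +0.120330;  D = -0.096684+0.071635i
Y_2^{m'}(θ=2.1928,φ=4.6178) and Σ D·Y over m':
  (-0.0967-0.0716i)·(-0.2506-0.0480i)  (+0.1525-0.4621i)·(+0.0346-0.3642i)  (+0.7053+0.0000i)·(+0.0058+0.0000i)  (-0.1525-0.4621i)·(-0.0346-0.3642i)  (-0.0967+0.0716i)·(-0.2506+0.0480i)
Y_2^0(R⁻¹ n̂) = -0.280373+0.000000i

Re=-0.2804 Im=0.0000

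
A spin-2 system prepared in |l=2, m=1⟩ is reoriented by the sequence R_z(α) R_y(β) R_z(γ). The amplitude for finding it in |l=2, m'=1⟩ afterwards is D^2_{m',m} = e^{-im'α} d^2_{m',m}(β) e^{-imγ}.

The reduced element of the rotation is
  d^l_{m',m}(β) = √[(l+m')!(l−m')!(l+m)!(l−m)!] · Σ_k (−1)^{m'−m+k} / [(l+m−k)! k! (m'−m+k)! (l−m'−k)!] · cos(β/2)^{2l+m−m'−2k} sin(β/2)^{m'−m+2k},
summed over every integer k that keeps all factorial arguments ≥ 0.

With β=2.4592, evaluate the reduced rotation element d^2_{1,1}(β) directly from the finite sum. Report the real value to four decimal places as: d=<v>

d=-0.2858

d^2_{1,1}(β=2.4592) via the finite sum:
With c≡cos(β/2)=0.334615 and s≡sin(β/2)=0.942355, N=[6·1·6·1]^{1/2}=6.000000
The bounds max(0,m−m')=0 and min(l+m,l−m')=1 give 2 terms
  k=0: (−1)^0·6.0000/(6)·0.3346^4·0.9424^0 = +0.012537
  k=1: (−1)^1·6.0000/(2)·0.3346^2·0.9424^2 = -0.298291
d^2_{1,1}(2.4592) = +0.012537 -0.298291 = -0.285755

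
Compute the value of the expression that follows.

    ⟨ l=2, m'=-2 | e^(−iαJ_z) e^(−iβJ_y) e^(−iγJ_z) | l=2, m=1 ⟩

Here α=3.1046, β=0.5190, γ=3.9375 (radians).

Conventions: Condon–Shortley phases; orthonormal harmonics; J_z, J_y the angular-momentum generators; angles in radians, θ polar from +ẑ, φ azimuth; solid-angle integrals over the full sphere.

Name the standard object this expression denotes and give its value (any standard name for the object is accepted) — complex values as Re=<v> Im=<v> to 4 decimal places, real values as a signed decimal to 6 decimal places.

This is a Wigner D-matrix element — the rotation-matrix element ⟨l m'| R(α,β,γ) |l m⟩ in the angular-momentum basis.
D^2_{-2,1}(3.1046,0.5190,3.9375) = e^{-i·-2·3.1046}·d^2_{-2,1}(0.5190)·e^{-i·1·3.9375}. Compute d first:
c=cos(0.519000/2)=0.966518, s=sin(0.519000/2)=0.256597; N=√[1·24·6·1]=12.000000
The bounds max(0,m−m')=3 and min(l+m,l−m')=3 give 1 term
  k=3: (−1)^0·12.0000/(6)·0.9665^1·0.2566^3 = +0.032659
d^2_{-2,1}(0.5190) = +0.032659
D = (+0.997264-0.073918i)·(+0.032659)·(-0.699637+0.714499i) = -0.021062+0.024960i

Wigner D-matrix element, Re=-0.0211 Im=0.0250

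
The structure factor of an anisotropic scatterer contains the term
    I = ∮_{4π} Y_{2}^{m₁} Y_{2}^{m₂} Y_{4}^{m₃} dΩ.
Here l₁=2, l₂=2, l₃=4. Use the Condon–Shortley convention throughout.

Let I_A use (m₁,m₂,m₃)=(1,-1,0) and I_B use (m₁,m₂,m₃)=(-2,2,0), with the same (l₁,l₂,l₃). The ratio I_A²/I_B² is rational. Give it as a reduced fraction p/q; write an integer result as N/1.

Same 2,2,4: normalisation and zero-m 3j drop out of the ratio.
A: Δ: 0! 4! 4! / 9! → 1/630; sum: t=0:+1/36 = 1/36; 3j²(2 2 4; 1 -1 0) = Δ·Π!·Σ² = 8/315  (sign +1)
B: Δ: 0! 4! 4! / 9! → 1/630; sum: t=0:+1/576 = 1/576; 3j²(2 2 4; -2 2 0) = Δ·Π!·Σ² = 1/630  (sign +1)
I_A²/I_B² = (8/315)/(1/630) = 16/1

16/1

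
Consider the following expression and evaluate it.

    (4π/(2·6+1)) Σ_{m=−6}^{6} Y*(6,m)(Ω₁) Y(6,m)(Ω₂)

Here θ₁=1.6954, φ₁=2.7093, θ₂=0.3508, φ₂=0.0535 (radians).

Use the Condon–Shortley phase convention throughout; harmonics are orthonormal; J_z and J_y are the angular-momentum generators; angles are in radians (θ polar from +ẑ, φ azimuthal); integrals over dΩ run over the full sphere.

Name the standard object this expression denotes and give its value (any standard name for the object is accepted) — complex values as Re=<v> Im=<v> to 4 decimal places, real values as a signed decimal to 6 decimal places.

This sum is the spherical-harmonic addition theorem: it equals the Legendre polynomial P_l(cos γ) of the angle γ between the two directions.
Addition theorem: P_6(cos γ) = (4π/13) Σ_m Y*_{lm}(Ω₁) Y_{lm}(Ω₂), m = −6…6:
  term(m=-6) = -0.000357-0.000082i   from Y*(Ω₁)=-0.393571-0.240131i, Y(Ω₂)=+0.000755-0.000251i
  term(m=-5) = -0.001140-0.000985i   from Y*(Ω₁)=-0.111406-0.166148i, Y(Ω₂)=+0.007264-0.001991i
  term(m=-4) = +0.004522+0.011577i   from Y*(Ω₁)=+0.045277+0.283491i, Y(Ω₂)=+0.042307-0.009194i
  term(m=-3) = -0.004214+0.036995i   from Y*(Ω₁)=-0.060546+0.215480i, Y(Ω₂)=+0.164217-0.026585i
  term(m=-2) = +0.054788-0.080219i   from Y*(Ω₁)=+0.151879-0.178061i, Y(Ω₂)=+0.412706-0.044329i
  term(m=-1) = +0.114247-0.060322i   from Y*(Ω₁)=+0.209639-0.096727i, Y(Ω₂)=+0.558774-0.029923i
  term(m=+0) = -0.014668-0.000000i   from Y*(Ω₁)=-0.219472-0.000000i, Y(Ω₂)=+0.066834+0.000000i
  term(m=+1) = +0.114247+0.060322i   from Y*(Ω₁)=-0.209639-0.096727i, Y(Ω₂)=-0.558774-0.029923i
  term(m=+2) = +0.054788+0.080219i   from Y*(Ω₁)=+0.151879+0.178061i, Y(Ω₂)=+0.412706+0.044329i
  term(m=+3) = -0.004214-0.036995i   from Y*(Ω₁)=+0.060546+0.215480i, Y(Ω₂)=-0.164217-0.026585i
  term(m=+4) = +0.004522-0.011577i   from Y*(Ω₁)=+0.045277-0.283491i, Y(Ω₂)=+0.042307+0.009194i
  term(m=+5) = -0.001140+0.000985i   from Y*(Ω₁)=+0.111406-0.166148i, Y(Ω₂)=-0.007264-0.001991i
  term(m=+6) = -0.000357+0.000082i   from Y*(Ω₁)=-0.393571+0.240131i, Y(Ω₂)=+0.000755+0.000251i
Accumulated sum +0.321023+0.000000i; after 4π/(2l+1) scaling, +0.310315+0.000000i ⇒ P_6 = 0.310315

Legendre polynomial (addition theorem), +0.310315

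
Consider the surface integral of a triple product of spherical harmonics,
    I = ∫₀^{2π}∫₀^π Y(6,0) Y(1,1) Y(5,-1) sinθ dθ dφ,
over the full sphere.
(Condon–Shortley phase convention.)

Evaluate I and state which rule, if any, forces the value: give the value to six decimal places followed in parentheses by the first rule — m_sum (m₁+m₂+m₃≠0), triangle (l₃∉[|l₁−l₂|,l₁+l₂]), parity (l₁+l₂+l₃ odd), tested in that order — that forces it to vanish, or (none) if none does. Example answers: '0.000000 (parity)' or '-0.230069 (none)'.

0.158246 (none)

Rules hold: Σm=0, L=12 even, 5≤5≤7.
N = 13·3·11 = 429
Δ = 2!·10!·0!/13! = 1/858
Racah Σ t=1..1: t=1:−1/14400 = -1/14400
⇒ 3j(6 1 5; 0 0 0)² = 6/143, sgn +1
Racah Σ t=2..2: t=2:+1/34560 = 1/34560
⇒ 3j(6 1 5; 0 1 -1)² = 5/286, sgn +1
4πI² = N·(3j₀)²·(3jₘ)² = 45/143
I = +1·√(0.314685/4π) = 0.15824621
No selection rule forces the value: the integral is nonzero (none).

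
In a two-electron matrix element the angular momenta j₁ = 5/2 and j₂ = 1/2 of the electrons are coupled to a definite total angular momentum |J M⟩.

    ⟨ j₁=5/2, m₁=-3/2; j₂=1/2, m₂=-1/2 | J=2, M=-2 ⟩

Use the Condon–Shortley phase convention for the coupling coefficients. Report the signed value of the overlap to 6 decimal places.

triangle: 1!*4!*0!/6! = 24/720
(j±m)!: 1!*4!*0!*1!*0!*4! = 576
prefactor² = (2J+1)*Δ*N² = 96
  k=0: +1/(0!*1!*4!*0!*0!*0!) = 1/24
Σ = 1/24  ⇒  CG² = 96*(1/24)² = 1/6
CG = +√(1/6) = +0.408248

+√(1/6) = +0.408248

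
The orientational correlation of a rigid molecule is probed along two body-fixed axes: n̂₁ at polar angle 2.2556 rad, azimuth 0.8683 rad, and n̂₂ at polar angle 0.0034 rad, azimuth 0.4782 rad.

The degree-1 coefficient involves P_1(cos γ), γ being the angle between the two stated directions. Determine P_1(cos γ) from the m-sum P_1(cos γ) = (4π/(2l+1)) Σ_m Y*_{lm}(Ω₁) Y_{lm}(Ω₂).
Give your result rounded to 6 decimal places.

Term-by-term m-sum for l=1 (normalisation 4π/3 = 4.188790):
  [-1]  conj(Y_{1,-1})(Ω₁) = +0.172903+0.204241i ; Y_{1,-1}(Ω₂) = +0.001043-0.000541i ; Δ = +0.000291+0.000120i
  [+0]  conj(Y_{1,0})(Ω₁) = -0.309051-0.000000i ; Y_{1,0}(Ω₂) = +0.488600+0.000000i ; Δ = -0.151002-0.000000i
  [+1]  conj(Y_{1,1})(Ω₁) = -0.172903+0.204241i ; Y_{1,1}(Ω₂) = -0.001043-0.000541i ; Δ = +0.000291-0.000120i
Σ over m = -0.150421+0.000000i; ×(4π/3) → -0.630082+0.000000i. Real part: -0.630082

-0.630082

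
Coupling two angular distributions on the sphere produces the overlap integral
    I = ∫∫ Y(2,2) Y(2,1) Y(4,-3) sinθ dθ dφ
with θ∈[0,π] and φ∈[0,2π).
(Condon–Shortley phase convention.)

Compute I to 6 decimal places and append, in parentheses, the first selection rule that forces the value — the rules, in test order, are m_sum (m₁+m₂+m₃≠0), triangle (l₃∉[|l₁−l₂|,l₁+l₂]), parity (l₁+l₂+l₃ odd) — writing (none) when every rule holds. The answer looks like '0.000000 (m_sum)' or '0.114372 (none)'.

m-sum 0 ✓  L=8 even ✓  0≤4≤4 ✓
Π(2lᵢ+1) = 5×5×9 = 225
triangle coeff Δ(2,2,4) = 1/630
Σ_t [0,0]: t=0:+1/16 = 1/16
(3j)²=2/35 [(2 2 4; 0 0 0)], sign=+1
Σ_t [0,0]: t=0:+1/144 = 1/144
(3j)²=1/18 [(2 2 4; 2 1 -3)], sign=-1
⇒ 4πI² = 5/7
I = (-1)√(5/7/(4π)) = -0.23841361
No selection rule forces the value: the integral is nonzero (none).

-0.238414 (none)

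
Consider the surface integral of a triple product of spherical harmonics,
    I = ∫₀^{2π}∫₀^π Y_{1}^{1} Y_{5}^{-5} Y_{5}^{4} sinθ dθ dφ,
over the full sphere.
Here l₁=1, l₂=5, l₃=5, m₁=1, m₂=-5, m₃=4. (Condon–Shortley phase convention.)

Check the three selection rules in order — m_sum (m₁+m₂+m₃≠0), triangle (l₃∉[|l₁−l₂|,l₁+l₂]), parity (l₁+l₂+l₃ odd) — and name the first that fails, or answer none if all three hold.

m₁+m₂+m₃ = 1 − 5 + 4 = 0  ✓
triangle: |1−5|=4 ≤ l₃=5 ≤ 1+5=6  ✓
parity: l₁+l₂+l₃ = 11 is odd  ✗

parity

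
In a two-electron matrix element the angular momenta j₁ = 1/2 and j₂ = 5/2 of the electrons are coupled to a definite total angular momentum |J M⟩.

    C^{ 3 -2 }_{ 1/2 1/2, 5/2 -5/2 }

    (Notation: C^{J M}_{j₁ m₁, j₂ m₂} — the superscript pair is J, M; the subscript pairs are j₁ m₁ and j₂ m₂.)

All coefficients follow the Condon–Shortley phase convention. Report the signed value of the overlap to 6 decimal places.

√[7·0!1!5!/7! · 1!0!0!5!1!5!] = √(2400)
  +(−1)^0/∏(0,0,0,0,1,5)! = 1/120  (running 1/120)
⟨..|..⟩ = √(2400)·(1/120) = +0.408248

+√(1/6) ≈ +0.408248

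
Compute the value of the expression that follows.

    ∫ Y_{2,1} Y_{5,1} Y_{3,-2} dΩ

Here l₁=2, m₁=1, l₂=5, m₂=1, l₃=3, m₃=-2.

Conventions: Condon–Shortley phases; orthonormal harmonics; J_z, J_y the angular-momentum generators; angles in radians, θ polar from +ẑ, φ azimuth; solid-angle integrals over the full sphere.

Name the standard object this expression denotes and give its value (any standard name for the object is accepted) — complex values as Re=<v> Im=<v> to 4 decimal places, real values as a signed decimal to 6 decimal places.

This is a Gaunt coefficient — the integral of a triple product of spherical harmonics over the sphere.
Rules hold: Σm=0, L=10 even, 3≤3≤7.
N = 5·11·7 = 385
Δ = 4!·0!·6!/11! = 1/2310
Racah Σ t=2..2: t=2:+1/144 = 1/144
⇒ 3j(2 5 3; 0 0 0)² = 10/231, sgn -1
Racah Σ t=1..1: t=1:−1/720 = -1/720
⇒ 3j(2 5 3; 1 1 -2)² = 4/385, sgn +1
4πI² = N·(3j₀)²·(3jₘ)² = 40/231
I = -1·√(0.17316/4π) = -0.11738675

Gaunt coefficient, -0.117387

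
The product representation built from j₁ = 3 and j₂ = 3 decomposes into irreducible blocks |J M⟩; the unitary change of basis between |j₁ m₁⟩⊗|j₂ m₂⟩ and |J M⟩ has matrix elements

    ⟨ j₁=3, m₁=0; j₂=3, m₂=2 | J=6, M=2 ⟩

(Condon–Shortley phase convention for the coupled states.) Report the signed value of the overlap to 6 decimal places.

+√(8/33) ≈ +0.492366

j₁+j₂−J=0  J+j₁−j₂=6  J−j₁+j₂=6  j₁+j₂+J+1=13
(j₁±m₁, j₂±m₂, J±M) = (3,3,5,1,8,4)
P² = 49766400/11
sum k=0..0:
  [0] +1/4320 = 1/4320
S = 1/4320
C² = P²·S² = 8/33 ; C = +0.492366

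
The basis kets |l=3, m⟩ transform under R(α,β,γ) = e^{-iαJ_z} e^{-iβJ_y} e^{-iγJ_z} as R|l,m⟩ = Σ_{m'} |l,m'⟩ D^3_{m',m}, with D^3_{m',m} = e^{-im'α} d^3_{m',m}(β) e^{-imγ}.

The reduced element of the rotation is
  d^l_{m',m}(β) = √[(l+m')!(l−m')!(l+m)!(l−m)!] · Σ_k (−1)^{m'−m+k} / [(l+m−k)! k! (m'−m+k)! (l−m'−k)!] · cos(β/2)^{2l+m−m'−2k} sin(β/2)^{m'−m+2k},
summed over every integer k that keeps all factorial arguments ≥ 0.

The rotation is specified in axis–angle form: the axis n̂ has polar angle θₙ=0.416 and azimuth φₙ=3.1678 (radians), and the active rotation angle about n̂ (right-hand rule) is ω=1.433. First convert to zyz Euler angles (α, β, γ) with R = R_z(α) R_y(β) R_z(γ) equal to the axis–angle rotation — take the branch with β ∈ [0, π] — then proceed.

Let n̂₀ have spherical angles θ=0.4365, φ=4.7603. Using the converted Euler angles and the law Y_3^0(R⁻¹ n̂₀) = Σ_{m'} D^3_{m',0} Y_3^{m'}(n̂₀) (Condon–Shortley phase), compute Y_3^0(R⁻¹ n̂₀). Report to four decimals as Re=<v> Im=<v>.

Re=-0.2628 Im=0.0000

Axis–angle → zyz. n̂ = (sinθₙcosφₙ, sinθₙsinφₙ, cosθₙ) = (-0.403966, -0.010589, +0.914713), ω = 1.4330.
R = I cosω + sinω [n̂]ₓ + (1−cosω) n̂n̂ᵀ gives
  R = [+0.278134, -0.902352, -0.329245; +0.909732, +0.137457, +0.391781; -0.308267, -0.408493, +0.859130]
β = atan2(√(R₁₃²+R₂₃²), R₃₃) = 0.537228; α = atan2(R₂₃, R₁₃) mod 2π = 2.269679; γ = atan2(R₃₂, −R₃₁) mod 2π = 5.358857
Need the full column D^3_{m',0} for m'=−3..3 at α=2.2697, β=0.5372, γ=5.3589.
cos(β/2)=0.964140, sin(β/2)=0.265396
d^3_{-3,0}: single k=3 term ⇒ +0.074923;  D = +0.064801+0.037608i
d^3_{-2,0}: k∈[2..3] ⇒ +0.333356 -0.025259 = +0.308097;  D = -0.053045-0.303496i
d^3_{-1,0}: k∈[1..3] ⇒ +0.765921 -0.174106 +0.004397 = +0.596213;  D = -0.383581+0.456437i
d^3_{0,0}: k∈[0..3] ⇒ +0.803229 -0.547759 +0.041505 -0.000349 = +0.296625;  D = +0.296625+0.000000i
d^3_{1,0}: k∈[0..2] ⇒ -0.765921 +0.174106 -0.004397 = -0.596213;  D = +0.383581+0.456437i
d^3_{2,0}: k∈[0..1] ⇒ +0.333356 -0.025259 = +0.308097;  D = -0.053045+0.303496i
d^3_{3,0}: single k=0 term ⇒ -0.074923;  D = -0.064801+0.037608i
Y_3^{m'}(θ=0.4365,φ=4.7603) and Σ D·Y over m':
  (+0.0648+0.0376i)·(-0.0045-0.0312i)  (-0.0530-0.3035i)·(-0.1648+0.0158i)  (-0.3836+0.4564i)·(+0.0203+0.4239i)  (+0.2966+0.0000i)·(+0.3741+0.0000i)  (+0.3836+0.4564i)·(-0.0203+0.4239i)  (-0.0530+0.3035i)·(-0.1648-0.0158i)  (-0.0648+0.0376i)·(+0.0045-0.0312i)
Y_3^0(R⁻¹ n̂) = -0.262755+0.000000i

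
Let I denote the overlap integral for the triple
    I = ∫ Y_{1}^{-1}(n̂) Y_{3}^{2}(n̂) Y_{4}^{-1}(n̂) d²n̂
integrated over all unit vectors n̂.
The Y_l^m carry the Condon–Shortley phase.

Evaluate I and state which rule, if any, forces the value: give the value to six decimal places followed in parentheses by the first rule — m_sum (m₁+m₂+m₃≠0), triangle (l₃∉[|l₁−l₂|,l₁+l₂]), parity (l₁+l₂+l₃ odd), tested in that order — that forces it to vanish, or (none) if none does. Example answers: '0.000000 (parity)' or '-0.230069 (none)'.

Rules hold: Σm=0, L=8 even, 2≤4≤4.
N = 3·7·9 = 189
Δ = 0!·2!·6!/9! = 1/252
Racah Σ t=0..0: t=0:+1/36 = 1/36
⇒ 3j(1 3 4; 0 0 0)² = 4/63, sgn +1
Racah Σ t=0..0: t=0:+1/240 = 1/240
⇒ 3j(1 3 4; -1 2 -1)² = 1/84, sgn -1
4πI² = N·(3j₀)²·(3jₘ)² = 1/7
I = -1·√(0.142857/4π) = -0.10662181
No selection rule forces the value: the integral is nonzero (none).

-0.106622 (none)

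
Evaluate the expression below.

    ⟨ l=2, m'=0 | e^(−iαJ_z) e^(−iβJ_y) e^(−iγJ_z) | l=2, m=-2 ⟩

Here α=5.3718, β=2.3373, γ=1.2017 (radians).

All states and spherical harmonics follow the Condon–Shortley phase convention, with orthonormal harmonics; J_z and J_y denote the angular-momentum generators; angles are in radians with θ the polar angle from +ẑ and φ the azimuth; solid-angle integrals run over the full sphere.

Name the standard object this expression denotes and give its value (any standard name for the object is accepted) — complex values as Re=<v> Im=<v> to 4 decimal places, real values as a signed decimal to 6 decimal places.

This is a Wigner D-matrix element — the rotation-matrix element ⟨l m'| R(α,β,γ) |l m⟩ in the angular-momentum basis.
First d^2_{0,-2}(β=2.3373), then the phase factors e^{-i(0)α} and e^{-i(-2)γ}:
c=cos(2.337300/2)=0.391394, s=sin(2.337300/2)=0.920223; N=√[2·2·1·24]=9.797959
k: max(0,(-2)−(0))=0 … min(2+(-2),2−(0))=0
  k=0: (−1)^2·9.7980/(4)·0.3914^2·0.9202^2 = +0.317754
d^2_{0,-2}(2.3373) = +0.317754
Phases: e^{-i·(0)·5.3718}=+1.000000+0.000000i, e^{-i·(-2)·1.2017}=-0.739686+0.672952i ⇒ D=-0.235038+0.213833i

Wigner D-matrix element, Re=-0.2350 Im=0.2138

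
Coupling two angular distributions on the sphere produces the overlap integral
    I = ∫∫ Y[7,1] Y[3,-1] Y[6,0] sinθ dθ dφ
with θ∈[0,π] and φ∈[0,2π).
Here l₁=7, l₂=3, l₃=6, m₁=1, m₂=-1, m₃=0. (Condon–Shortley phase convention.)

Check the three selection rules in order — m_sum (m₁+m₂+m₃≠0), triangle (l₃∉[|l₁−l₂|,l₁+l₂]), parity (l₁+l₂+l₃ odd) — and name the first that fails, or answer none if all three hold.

m₁+m₂+m₃ = 1 − 1 + 0 = 0  ✓
triangle: |7−3|=4 ≤ l₃=6 ≤ 7+3=10  ✓
parity: l₁+l₂+l₃ = 16 is even  ✓

none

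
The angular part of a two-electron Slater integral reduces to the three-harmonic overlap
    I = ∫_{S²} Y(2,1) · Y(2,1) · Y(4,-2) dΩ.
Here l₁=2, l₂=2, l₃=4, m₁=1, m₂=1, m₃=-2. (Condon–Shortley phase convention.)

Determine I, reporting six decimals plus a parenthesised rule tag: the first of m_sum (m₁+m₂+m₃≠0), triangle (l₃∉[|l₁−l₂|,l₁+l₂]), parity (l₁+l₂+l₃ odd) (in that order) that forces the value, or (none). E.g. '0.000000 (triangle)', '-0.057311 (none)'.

Rules hold: Σm=0, L=8 even, 0≤4≤4.
N = 5·5·9 = 225
Δ = 0!·4!·4!/9! = 1/630
Racah Σ t=0..0: t=0:+1/16 = 1/16
⇒ 3j(2 2 4; 0 0 0)² = 2/35, sgn +1
Racah Σ t=0..0: t=0:+1/36 = 1/36
⇒ 3j(2 2 4; 1 1 -2)² = 4/63, sgn +1
4πI² = N·(3j₀)²·(3jₘ)² = 40/49
I = +1·√(0.816327/4π) = 0.25487487
No selection rule forces the value: the integral is nonzero (none).

0.254875 (none)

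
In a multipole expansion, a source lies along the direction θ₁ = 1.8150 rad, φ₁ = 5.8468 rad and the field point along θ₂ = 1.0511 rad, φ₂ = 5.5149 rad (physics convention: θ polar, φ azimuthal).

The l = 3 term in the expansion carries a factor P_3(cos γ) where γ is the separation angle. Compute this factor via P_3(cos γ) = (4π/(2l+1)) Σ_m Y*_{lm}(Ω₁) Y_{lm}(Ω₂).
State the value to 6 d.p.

-0.241364

Term-by-term m-sum for l=3 (normalisation 4π/7 = 1.795196):
  term(m=-3) = (0.056564, 0.087266)   from Y*(Ω₁)=(0.098598, -0.368205), Y(Ω₂)=(-0.182762, 0.202562)
  term(m=-2) = (-0.070069, -0.054808)   from Y*(Ω₁)=(-0.149528, 0.178239), Y(Ω₂)=(0.013084, 0.382139)
  term(m=-1) = (-0.013722, -0.004729)   from Y*(Ω₁)=(-0.201132, 0.093802), Y(Ω₂)=(0.047028, 0.045445)
  term(m=+0) = (-0.079998, 0.000000)   from Y*(Ω₁)=(0.244311, -0.000000), Y(Ω₂)=(-0.327444, 0.000000)
  term(m=+1) = (-0.013722, 0.004729)   from Y*(Ω₁)=(0.201132, 0.093802), Y(Ω₂)=(-0.047028, 0.045445)
  term(m=+2) = (-0.070069, 0.054808)   from Y*(Ω₁)=(-0.149528, -0.178239), Y(Ω₂)=(0.013084, -0.382139)
  term(m=+3) = (0.056564, -0.087266)   from Y*(Ω₁)=(-0.098598, -0.368205), Y(Ω₂)=(0.182762, 0.202562)
Total Σ_m = (-0.134450, 0.000000). Multiply by 1.795196: (-0.241364, 0.000000). P_3(cos γ) = -0.241364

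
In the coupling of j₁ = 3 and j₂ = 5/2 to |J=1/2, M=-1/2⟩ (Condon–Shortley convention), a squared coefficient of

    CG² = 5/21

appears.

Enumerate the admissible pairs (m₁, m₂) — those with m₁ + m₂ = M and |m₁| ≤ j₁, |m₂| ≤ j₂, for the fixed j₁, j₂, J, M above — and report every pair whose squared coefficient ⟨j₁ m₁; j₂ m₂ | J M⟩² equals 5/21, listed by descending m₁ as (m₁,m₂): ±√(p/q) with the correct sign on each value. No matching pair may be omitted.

Admissible pairs with m₁+m₂ = M = -1/2: (-3,5/2), (-2,3/2), (-1,1/2), (0,-1/2), (1,-3/2), (2,-5/2)
  (m₁,m₂)=(2,-5/2): CG² = 1/21, CG = +√(1/21)
  (m₁,m₂)=(1,-3/2): CG² = 2/21, CG = −√(2/21)
  (m₁,m₂)=(0,-1/2): CG² = 1/7, CG = +√(1/7)
  (m₁,m₂)=(-1,1/2): CG² = 4/21, CG = −√(4/21)
  (m₁,m₂)=(-2,3/2): CG² = 5/21, CG = +√(5/21)   ← matches the target
  (m₁,m₂)=(-3,5/2): CG² = 2/7, CG = −√(2/7)
Pairs with CG² = 5/21: (-2,3/2): +√(5/21)

(-2,3/2): +√(5/21)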